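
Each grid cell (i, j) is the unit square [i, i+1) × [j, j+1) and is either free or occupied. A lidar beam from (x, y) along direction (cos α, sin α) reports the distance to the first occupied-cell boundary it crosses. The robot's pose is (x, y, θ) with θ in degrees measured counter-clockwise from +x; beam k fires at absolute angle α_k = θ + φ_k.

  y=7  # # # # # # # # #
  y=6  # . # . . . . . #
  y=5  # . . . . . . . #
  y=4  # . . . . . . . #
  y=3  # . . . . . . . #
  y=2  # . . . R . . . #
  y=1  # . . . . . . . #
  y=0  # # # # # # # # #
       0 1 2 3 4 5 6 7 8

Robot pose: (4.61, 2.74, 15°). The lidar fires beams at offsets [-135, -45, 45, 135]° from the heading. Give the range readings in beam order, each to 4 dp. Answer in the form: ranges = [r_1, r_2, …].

beam 1: φ=-135°, α=240°
  dir = (cos 240°, sin 240°) = (-0.5000, -0.8660); from cell (4,2)
  next x-line at t=1.2200, next y-line at t=0.8545; Δt_x=2.0000, Δt_y=1.1547
    y: enter (4,1) at t=0.8545
    x: enter (3,1) at t=1.2200
    y: enter (3,0) at t=2.0092 ← occupied
  → r_1 = 2.0092
beam 2: φ=-45°, α=330°
  dir = (cos 330°, sin 330°) = (0.8660, -0.5000); from cell (4,2)
  next x-line at t=0.4503, next y-line at t=1.4800; Δt_x=1.1547, Δt_y=2.0000
    x: enter (5,2) at t=0.4503
    y: enter (5,1) at t=1.4800
    x: enter (6,1) at t=1.6050
    x: enter (7,1) at t=2.7597
    y: enter (7,0) at t=3.4800 ← occupied
  → r_2 = 3.4800
beam 3: φ=45°, α=60°
  dir = (cos 60°, sin 60°) = (0.5000, 0.8660); from cell (4,2)
  next x-line at t=0.7800, next y-line at t=0.3002; Δt_x=2.0000, Δt_y=1.1547
    y: enter (4,3) at t=0.3002
    x: enter (5,3) at t=0.7800
    y: enter (5,4) at t=1.4549
    y: enter (5,5) at t=2.6096
    x: enter (6,5) at t=2.7800
    y: enter (6,6) at t=3.7643
    x: enter (7,6) at t=4.7800
    y: enter (7,7) at t=4.9190 ← occupied
  → r_3 = 4.9190
beam 4: φ=135°, α=150°
  dir = (cos 150°, sin 150°) = (-0.8660, 0.5000); from cell (4,2)
  next x-line at t=0.7044, next y-line at t=0.5200; Δt_x=1.1547, Δt_y=2.0000
    y: enter (4,3) at t=0.5200
    x: enter (3,3) at t=0.7044
    x: enter (2,3) at t=1.8591
    y: enter (2,4) at t=2.5200
    x: enter (1,4) at t=3.0138
    x: enter (0,4) at t=4.1685 ← occupied
  → r_4 = 4.1685

ranges = [2.0092, 3.4800, 4.9190, 4.1685]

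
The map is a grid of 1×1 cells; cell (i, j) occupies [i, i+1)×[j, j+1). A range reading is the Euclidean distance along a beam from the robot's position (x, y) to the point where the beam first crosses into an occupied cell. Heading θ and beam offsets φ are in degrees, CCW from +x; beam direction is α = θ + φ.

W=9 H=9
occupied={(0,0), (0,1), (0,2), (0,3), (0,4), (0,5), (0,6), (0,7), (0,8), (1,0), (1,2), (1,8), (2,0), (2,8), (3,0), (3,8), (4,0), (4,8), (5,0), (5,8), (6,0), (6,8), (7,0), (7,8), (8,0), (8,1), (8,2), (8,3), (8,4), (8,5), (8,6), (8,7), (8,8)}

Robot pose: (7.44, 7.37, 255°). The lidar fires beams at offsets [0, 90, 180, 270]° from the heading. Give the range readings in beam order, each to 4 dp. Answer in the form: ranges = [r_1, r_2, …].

beam 1: φ=0°, α=255°
  d=(-0.2588,-0.9659)  start (7,7)  tX=1.7000 tY=0.3831  stride 1/|dx|=3.8637 1/|dy|=1.0353
    cross y-line → (7,6), t=0.3831
    cross y-line → (7,5), t=1.4183
    cross x-line → (6,5), t=1.7000
    cross y-line → (6,4), t=2.4536
    cross y-line → (6,3), t=3.4889
    cross y-line → (6,2), t=4.5242
    cross y-line → (6,1), t=5.5594
    cross x-line → (5,1), t=5.5637
    cross y-line → (5,0), t=6.5947 (wall)
  → r_1 = 6.5947
beam 2: φ=90°, α=345°
  d=(0.9659,-0.2588)  start (7,7)  tX=0.5798 tY=1.4296  stride 1/|dx|=1.0353 1/|dy|=3.8637
    cross x-line → (8,7), t=0.5798 (wall)
  → r_2 = 0.5798
beam 3: φ=180°, α=75°
  d=(0.2588,0.9659)  start (7,7)  tX=2.1637 tY=0.6522  stride 1/|dx|=3.8637 1/|dy|=1.0353
    cross y-line → (7,8), t=0.6522 (wall)
  → r_3 = 0.6522
beam 4: φ=270°, α=165°
  d=(-0.9659,0.2588)  start (7,7)  tX=0.4555 tY=2.4341  stride 1/|dx|=1.0353 1/|dy|=3.8637
    cross x-line → (6,7), t=0.4555
    cross x-line → (5,7), t=1.4908
    cross y-line → (5,8), t=2.4341 (wall)
  → r_4 = 2.4341

ranges = [6.5947, 0.5798, 0.6522, 2.4341]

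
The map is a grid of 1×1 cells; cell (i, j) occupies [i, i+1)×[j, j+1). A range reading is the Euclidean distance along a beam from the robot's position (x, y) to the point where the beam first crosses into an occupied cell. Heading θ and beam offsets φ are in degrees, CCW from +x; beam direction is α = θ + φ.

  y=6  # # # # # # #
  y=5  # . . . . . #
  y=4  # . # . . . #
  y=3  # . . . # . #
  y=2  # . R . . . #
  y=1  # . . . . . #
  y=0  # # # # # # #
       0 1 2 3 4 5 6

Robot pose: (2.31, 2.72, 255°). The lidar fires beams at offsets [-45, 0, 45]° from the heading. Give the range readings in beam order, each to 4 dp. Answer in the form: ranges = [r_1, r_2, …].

ranges = [1.5127, 1.7807, 1.9861]

beam 1: φ=-45°, α=210°
  direction (-0.8660, -0.5000); cell (2,2); t to first gridline: x 0.3580, y 1.4400 (then +1.1547 / +2.0000)
    (1,2) via x @ 0.3580
    (1,1) via y @ 1.4400
    (0,1) via x @ 1.5127  # hit
  → r_1 = 1.5127
beam 2: φ=0°, α=255°
  direction (-0.2588, -0.9659); cell (2,2); t to first gridline: x 1.1977, y 0.7454 (then +3.8637 / +1.0353)
    (2,1) via y @ 0.7454
    (1,1) via x @ 1.1977
    (1,0) via y @ 1.7807  # hit
  → r_2 = 1.7807
beam 3: φ=45°, α=300°
  direction (0.5000, -0.8660); cell (2,2); t to first gridline: x 1.3800, y 0.8314 (then +2.0000 / +1.1547)
    (2,1) via y @ 0.8314
    (3,1) via x @ 1.3800
    (3,0) via y @ 1.9861  # hit
  → r_3 = 1.9861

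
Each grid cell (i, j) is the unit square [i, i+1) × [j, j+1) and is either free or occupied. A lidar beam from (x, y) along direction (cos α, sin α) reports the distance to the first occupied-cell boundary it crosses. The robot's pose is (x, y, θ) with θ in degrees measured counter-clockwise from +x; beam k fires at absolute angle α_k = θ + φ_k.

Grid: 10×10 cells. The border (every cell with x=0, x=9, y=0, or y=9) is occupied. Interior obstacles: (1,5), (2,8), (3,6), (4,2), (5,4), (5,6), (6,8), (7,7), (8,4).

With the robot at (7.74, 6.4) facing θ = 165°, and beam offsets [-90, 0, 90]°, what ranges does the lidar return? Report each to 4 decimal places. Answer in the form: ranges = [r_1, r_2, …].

ranges = [0.6212, 1.8014, 5.5905]

beam 1: φ=-90°, α=75°
  dir = (cos 75°, sin 75°) = (0.2588, 0.9659); from cell (7,6)
  next x-line at t=1.0046, next y-line at t=0.6212; Δt_x=3.8637, Δt_y=1.0353
    y: enter (7,7) at t=0.6212 ← occupied
  → r_1 = 0.6212
beam 2: φ=0°, α=165°
  dir = (cos 165°, sin 165°) = (-0.9659, 0.2588); from cell (7,6)
  next x-line at t=0.7661, next y-line at t=2.3182; Δt_x=1.0353, Δt_y=3.8637
    x: enter (6,6) at t=0.7661
    x: enter (5,6) at t=1.8014 ← occupied
  → r_2 = 1.8014
beam 3: φ=90°, α=255°
  dir = (cos 255°, sin 255°) = (-0.2588, -0.9659); from cell (7,6)
  next x-line at t=2.8591, next y-line at t=0.4141; Δt_x=3.8637, Δt_y=1.0353
    y: enter (7,5) at t=0.4141
    y: enter (7,4) at t=1.4494
    y: enter (7,3) at t=2.4847
    x: enter (6,3) at t=2.8591
    y: enter (6,2) at t=3.5199
    y: enter (6,1) at t=4.5552
    y: enter (6,0) at t=5.5905 ← occupied
  → r_3 = 5.5905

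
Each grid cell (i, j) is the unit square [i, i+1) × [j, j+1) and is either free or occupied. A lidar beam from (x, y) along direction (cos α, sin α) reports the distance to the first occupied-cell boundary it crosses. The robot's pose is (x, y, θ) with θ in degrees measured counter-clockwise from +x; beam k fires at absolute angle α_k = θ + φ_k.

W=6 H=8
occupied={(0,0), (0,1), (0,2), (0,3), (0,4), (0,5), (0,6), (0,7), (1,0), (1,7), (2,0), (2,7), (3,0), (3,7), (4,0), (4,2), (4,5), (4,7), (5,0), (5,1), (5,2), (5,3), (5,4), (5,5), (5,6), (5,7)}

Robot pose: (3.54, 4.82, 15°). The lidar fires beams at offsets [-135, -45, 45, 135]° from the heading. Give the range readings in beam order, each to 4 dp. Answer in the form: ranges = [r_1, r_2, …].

ranges = [4.4110, 1.6859, 0.9200, 2.9329]

beam 1: φ=-135°, α=240°
  direction (-0.5000, -0.8660); cell (3,4); t to first gridline: x 1.0800, y 0.9469 (then +2.0000 / +1.1547)
    (3,3) via y @ 0.9469
    (2,3) via x @ 1.0800
    (2,2) via y @ 2.1016
    (1,2) via x @ 3.0800
    (1,1) via y @ 3.2563
    (1,0) via y @ 4.4110  # hit
  → r_1 = 4.4110
beam 2: φ=-45°, α=330°
  direction (0.8660, -0.5000); cell (3,4); t to first gridline: x 0.5312, y 1.6400 (then +1.1547 / +2.0000)
    (4,4) via x @ 0.5312
    (4,3) via y @ 1.6400
    (5,3) via x @ 1.6859  # hit
  → r_2 = 1.6859
beam 3: φ=45°, α=60°
  direction (0.5000, 0.8660); cell (3,4); t to first gridline: x 0.9200, y 0.2078 (then +2.0000 / +1.1547)
    (3,5) via y @ 0.2078
    (4,5) via x @ 0.9200  # hit
  → r_3 = 0.9200
beam 4: φ=135°, α=150°
  direction (-0.8660, 0.5000); cell (3,4); t to first gridline: x 0.6235, y 0.3600 (then +1.1547 / +2.0000)
    (3,5) via y @ 0.3600
    (2,5) via x @ 0.6235
    (1,5) via x @ 1.7782
    (1,6) via y @ 2.3600
    (0,6) via x @ 2.9329  # hit
  → r_4 = 2.9329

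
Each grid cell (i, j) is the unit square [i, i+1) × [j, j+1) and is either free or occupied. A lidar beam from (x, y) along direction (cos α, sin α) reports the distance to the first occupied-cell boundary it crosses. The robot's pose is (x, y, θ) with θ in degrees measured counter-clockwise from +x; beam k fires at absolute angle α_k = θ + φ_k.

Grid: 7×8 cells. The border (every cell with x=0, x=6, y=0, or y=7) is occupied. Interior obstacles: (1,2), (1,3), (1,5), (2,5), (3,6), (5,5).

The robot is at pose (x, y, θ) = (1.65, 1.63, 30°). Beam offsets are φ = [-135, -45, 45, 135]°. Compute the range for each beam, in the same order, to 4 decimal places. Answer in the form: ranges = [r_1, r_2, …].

beam 1: φ=-135°, α=255°
  cosα=-0.2588 sinα=-0.9659 | (1,1) | tMaxX 2.5114 tMaxY 0.6522 | tΔX 3.8637 tΔY 1.0353
    t=0.6522 [y] (1,0) — stop
  → r_1 = 0.6522
beam 2: φ=-45°, α=345°
  cosα=0.9659 sinα=-0.2588 | (1,1) | tMaxX 0.3623 tMaxY 2.4341 | tΔX 1.0353 tΔY 3.8637
    t=0.3623 [x] (2,1)
    t=1.3976 [x] (3,1)
    t=2.4329 [x] (4,1)
    t=2.4341 [y] (4,0) — stop
  → r_2 = 2.4341
beam 3: φ=45°, α=75°
  cosα=0.2588 sinα=0.9659 | (1,1) | tMaxX 1.3523 tMaxY 0.3831 | tΔX 3.8637 tΔY 1.0353
    t=0.3831 [y] (1,2) — stop
  → r_3 = 0.3831
beam 4: φ=135°, α=165°
  cosα=-0.9659 sinα=0.2588 | (1,1) | tMaxX 0.6729 tMaxY 1.4296 | tΔX 1.0353 tΔY 3.8637
    t=0.6729 [x] (0,1) — stop
  → r_4 = 0.6729

ranges = [0.6522, 2.4341, 0.3831, 0.6729]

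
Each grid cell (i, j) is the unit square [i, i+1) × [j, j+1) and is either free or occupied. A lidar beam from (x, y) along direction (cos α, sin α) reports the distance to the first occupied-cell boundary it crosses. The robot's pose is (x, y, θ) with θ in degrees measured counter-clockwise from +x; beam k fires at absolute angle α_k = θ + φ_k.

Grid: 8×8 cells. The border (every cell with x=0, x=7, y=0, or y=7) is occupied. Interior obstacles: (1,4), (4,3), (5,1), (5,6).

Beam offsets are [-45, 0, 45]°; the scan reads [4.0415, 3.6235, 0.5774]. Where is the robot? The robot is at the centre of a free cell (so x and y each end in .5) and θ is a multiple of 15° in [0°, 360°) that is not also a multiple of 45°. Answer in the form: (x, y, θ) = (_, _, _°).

(x, y, θ) = (4.5, 4.5, 195°)

The pose lattice has 32·16 = 512 candidates. Test each by forward raycasting.
  (3.5, 5.5, 195°): beam 1 = 2.8868 ≠ 4.0415 ✗
  (2.5, 6.5, 285°): beam 1 = 1.7321 ≠ 4.0415 ✗
  (1.5, 5.5, 75°): beam 1 = 3.0000 ≠ 4.0415 ✗
  (3.5, 2.5, 120°): beam 1 = 4.6587 ≠ 4.0415 ✗
  …
  (4.5, 4.5, 195°): r_1=4.0415, r_2=3.6235, r_3=0.5774 — all match ✓
No second candidate reproduces the full scan.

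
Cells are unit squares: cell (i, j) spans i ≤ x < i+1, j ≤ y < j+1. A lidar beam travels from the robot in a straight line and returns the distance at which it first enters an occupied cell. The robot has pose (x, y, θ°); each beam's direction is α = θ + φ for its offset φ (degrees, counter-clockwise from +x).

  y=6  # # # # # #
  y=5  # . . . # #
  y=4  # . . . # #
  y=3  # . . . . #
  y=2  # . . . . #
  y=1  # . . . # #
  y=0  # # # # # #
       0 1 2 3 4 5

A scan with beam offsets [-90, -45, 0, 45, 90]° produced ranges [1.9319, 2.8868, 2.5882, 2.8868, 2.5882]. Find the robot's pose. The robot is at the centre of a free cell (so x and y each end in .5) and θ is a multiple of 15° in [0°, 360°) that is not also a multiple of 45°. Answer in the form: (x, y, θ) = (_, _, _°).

Enumerate (i+0.5, j+0.5, θ) over the 17 free cells and 16 admissible headings. For each, cast all 5 beams and compare to the given ranges.
  (1.5, 2.5, 240°): beam 1 = 0.5774 ≠ 1.9319 ✗
  (2.5, 4.5, 300°): beam 1 = 1.7321 ≠ 1.9319 ✗
  (2.5, 4.5, 240°): beam 1 = 1.7321 ≠ 1.9319 ✗
  (3.5, 4.5, 255°): beam 1 = 2.5882 ≠ 1.9319 ✗
  …
  (3.5, 3.5, 165°): r_1=1.9319, r_2=2.8868, r_3=2.5882, r_4=2.8868, r_5=2.5882 — all match ✓
No second candidate reproduces the full scan.

(x, y, θ) = (3.5, 3.5, 165°)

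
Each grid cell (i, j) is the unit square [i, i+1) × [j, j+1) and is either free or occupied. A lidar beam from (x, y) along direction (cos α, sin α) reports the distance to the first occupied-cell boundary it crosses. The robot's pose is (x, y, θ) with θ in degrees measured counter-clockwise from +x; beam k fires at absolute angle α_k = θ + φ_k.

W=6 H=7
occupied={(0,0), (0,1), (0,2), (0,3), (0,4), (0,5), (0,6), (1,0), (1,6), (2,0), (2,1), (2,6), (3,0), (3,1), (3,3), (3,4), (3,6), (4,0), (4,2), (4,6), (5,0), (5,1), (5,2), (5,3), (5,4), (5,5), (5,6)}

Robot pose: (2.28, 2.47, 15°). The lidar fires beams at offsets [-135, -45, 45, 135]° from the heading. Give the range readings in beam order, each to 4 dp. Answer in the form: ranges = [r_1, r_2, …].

ranges = [0.5427, 0.9400, 1.4400, 1.4780]

beam 1: φ=-135°, α=240°
  d=(-0.5000,-0.8660)  start (2,2)  tX=0.5600 tY=0.5427  stride 1/|dx|=2.0000 1/|dy|=1.1547
    cross y-line → (2,1), t=0.5427 (wall)
  → r_1 = 0.5427
beam 2: φ=-45°, α=330°
  d=(0.8660,-0.5000)  start (2,2)  tX=0.8314 tY=0.9400  stride 1/|dx|=1.1547 1/|dy|=2.0000
    cross x-line → (3,2), t=0.8314
    cross y-line → (3,1), t=0.9400 (wall)
  → r_2 = 0.9400
beam 3: φ=45°, α=60°
  d=(0.5000,0.8660)  start (2,2)  tX=1.4400 tY=0.6120  stride 1/|dx|=2.0000 1/|dy|=1.1547
    cross y-line → (2,3), t=0.6120
    cross x-line → (3,3), t=1.4400 (wall)
  → r_3 = 1.4400
beam 4: φ=135°, α=150°
  d=(-0.8660,0.5000)  start (2,2)  tX=0.3233 tY=1.0600  stride 1/|dx|=1.1547 1/|dy|=2.0000
    cross x-line → (1,2), t=0.3233
    cross y-line → (1,3), t=1.0600
    cross x-line → (0,3), t=1.4780 (wall)
  → r_4 = 1.4780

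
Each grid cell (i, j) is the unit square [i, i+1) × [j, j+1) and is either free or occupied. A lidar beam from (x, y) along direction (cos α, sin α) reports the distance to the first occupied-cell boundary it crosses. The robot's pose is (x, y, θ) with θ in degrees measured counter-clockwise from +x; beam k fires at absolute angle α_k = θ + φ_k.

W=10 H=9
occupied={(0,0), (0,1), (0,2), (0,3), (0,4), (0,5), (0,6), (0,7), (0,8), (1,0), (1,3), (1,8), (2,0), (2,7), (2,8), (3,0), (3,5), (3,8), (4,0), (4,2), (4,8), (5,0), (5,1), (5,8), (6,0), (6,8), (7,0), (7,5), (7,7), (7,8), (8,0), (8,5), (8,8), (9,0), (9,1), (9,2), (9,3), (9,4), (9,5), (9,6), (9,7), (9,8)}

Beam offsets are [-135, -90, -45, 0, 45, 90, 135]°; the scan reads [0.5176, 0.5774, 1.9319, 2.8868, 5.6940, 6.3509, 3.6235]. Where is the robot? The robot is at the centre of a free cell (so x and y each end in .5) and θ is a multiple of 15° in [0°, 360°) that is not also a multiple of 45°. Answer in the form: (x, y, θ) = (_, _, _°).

(x, y, θ) = (6.5, 5.5, 120°)

The pose lattice has 48·16 = 768 candidates. Test each by forward raycasting.
  (4.5, 3.5, 195°): beam 1 = 5.0000 ≠ 0.5176 ✗
  (2.5, 4.5, 15°): beam 1 = 1.0000 ≠ 0.5176 ✗
  (6.5, 5.5, 195°): beam 1 = 1.7321 ≠ 0.5176 ✗
  (7.5, 3.5, 300°): beam 1 = 6.7293 ≠ 0.5176 ✗
  (7.5, 4.5, 15°): beam 1 = 3.0000 ≠ 0.5176 ✗
  …
  (6.5, 5.5, 120°): r_1=0.5176, r_2=0.5774, r_3=1.9319, r_4=2.8868, r_5=5.6940, r_6=6.3509, r_7=3.6235 — all match ✓
Unique over the lattice → pose = (6.5, 5.5, 120°).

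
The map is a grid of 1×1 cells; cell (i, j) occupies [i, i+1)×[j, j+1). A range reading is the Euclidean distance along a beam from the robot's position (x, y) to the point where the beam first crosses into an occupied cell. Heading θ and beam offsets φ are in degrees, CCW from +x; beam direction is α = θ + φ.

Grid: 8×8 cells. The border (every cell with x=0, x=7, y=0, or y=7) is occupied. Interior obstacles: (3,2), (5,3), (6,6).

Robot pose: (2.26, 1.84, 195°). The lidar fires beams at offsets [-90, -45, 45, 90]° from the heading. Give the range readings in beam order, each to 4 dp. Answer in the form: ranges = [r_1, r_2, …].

beam 1: φ=-90°, α=105°
  d=(-0.2588,0.9659)  start (2,1)  tX=1.0046 tY=0.1656  stride 1/|dx|=3.8637 1/|dy|=1.0353
    cross y-line → (2,2), t=0.1656
    cross x-line → (1,2), t=1.0046
    cross y-line → (1,3), t=1.2009
    cross y-line → (1,4), t=2.2362
    cross y-line → (1,5), t=3.2715
    cross y-line → (1,6), t=4.3067
    cross x-line → (0,6), t=4.8683 (wall)
  → r_1 = 4.8683
beam 2: φ=-45°, α=150°
  d=(-0.8660,0.5000)  start (2,1)  tX=0.3002 tY=0.3200  stride 1/|dx|=1.1547 1/|dy|=2.0000
    cross x-line → (1,1), t=0.3002
    cross y-line → (1,2), t=0.3200
    cross x-line → (0,2), t=1.4549 (wall)
  → r_2 = 1.4549
beam 3: φ=45°, α=240°
  d=(-0.5000,-0.8660)  start (2,1)  tX=0.5200 tY=0.9699  stride 1/|dx|=2.0000 1/|dy|=1.1547
    cross x-line → (1,1), t=0.5200
    cross y-line → (1,0), t=0.9699 (wall)
  → r_3 = 0.9699
beam 4: φ=90°, α=285°
  d=(0.2588,-0.9659)  start (2,1)  tX=2.8591 tY=0.8696  stride 1/|dx|=3.8637 1/|dy|=1.0353
    cross y-line → (2,0), t=0.8696 (wall)
  → r_4 = 0.8696

ranges = [4.8683, 1.4549, 0.9699, 0.8696]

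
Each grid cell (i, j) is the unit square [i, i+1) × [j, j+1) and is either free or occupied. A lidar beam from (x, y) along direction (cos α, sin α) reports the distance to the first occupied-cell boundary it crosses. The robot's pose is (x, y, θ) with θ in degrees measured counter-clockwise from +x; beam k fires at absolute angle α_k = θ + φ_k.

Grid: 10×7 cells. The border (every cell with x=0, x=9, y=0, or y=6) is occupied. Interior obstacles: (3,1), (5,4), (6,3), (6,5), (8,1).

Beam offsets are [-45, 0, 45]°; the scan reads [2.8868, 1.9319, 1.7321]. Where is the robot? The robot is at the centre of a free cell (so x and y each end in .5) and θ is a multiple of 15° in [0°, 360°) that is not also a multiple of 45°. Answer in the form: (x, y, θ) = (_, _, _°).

The pose lattice has 35·16 = 560 candidates. Test each by forward raycasting.
  (1.5, 2.5, 120°): beam 1 = 3.6235 ≠ 2.8868 ✗
  (8.5, 4.5, 255°): beam 1 = 1.7321 ≠ 2.8868 ✗
  (8.5, 5.5, 330°): beam 1 = 1.9319 ≠ 2.8868 ✗
  …
  (7.5, 3.5, 285°): r_1=2.8868, r_2=1.9319, r_3=1.7321 — all match ✓
No second candidate reproduces the full scan.

(x, y, θ) = (7.5, 3.5, 285°)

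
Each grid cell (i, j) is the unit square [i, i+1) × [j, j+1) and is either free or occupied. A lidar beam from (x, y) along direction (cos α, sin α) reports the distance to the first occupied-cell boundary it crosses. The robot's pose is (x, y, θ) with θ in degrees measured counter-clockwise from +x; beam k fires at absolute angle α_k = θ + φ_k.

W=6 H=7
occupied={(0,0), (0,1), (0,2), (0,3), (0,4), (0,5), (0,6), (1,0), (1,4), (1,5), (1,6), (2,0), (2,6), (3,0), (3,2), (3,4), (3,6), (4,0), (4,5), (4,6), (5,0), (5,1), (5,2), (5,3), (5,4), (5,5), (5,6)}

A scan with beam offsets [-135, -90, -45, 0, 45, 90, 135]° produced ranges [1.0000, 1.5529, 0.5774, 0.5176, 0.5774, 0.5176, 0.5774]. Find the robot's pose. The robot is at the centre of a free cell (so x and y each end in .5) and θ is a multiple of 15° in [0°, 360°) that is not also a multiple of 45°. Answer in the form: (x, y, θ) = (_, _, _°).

(x, y, θ) = (3.5, 5.5, 285°)

Enumerate (i+0.5, j+0.5, θ) over the 15 free cells and 16 admissible headings. For each, cast all 7 beams and compare to the given ranges.
  (3.5, 3.5, 105°): beam 1 = 1.7321 ≠ 1.0000 ✗
  (4.5, 2.5, 75°): beam 2 = 0.5176 ≠ 1.5529 ✗
  (4.5, 3.5, 15°): beam 2 = 1.9319 ≠ 1.5529 ✗
  …
  (3.5, 5.5, 285°): r_1=1.0000, r_2=1.5529, r_3=0.5774, r_4=0.5176, r_5=0.5774, r_6=0.5176, r_7=0.5774 — all match ✓
Unique over the lattice → pose = (3.5, 5.5, 285°).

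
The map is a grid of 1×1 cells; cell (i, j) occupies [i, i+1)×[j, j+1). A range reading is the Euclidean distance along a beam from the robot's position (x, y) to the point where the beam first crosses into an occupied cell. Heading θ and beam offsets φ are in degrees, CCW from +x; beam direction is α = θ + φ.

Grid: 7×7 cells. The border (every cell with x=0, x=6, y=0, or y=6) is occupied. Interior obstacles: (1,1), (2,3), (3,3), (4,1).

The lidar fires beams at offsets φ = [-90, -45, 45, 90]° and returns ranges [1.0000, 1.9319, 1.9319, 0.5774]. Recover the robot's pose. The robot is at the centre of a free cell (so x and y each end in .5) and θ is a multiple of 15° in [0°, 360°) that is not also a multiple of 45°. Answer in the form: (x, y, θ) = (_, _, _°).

Enumerate (i+0.5, j+0.5, θ) over the 21 free cells and 16 admissible headings. For each, cast all 4 beams and compare to the given ranges.
  (4.5, 2.5, 345°): beam 1 = 0.5176 ≠ 1.0000 ✗
  (3.5, 5.5, 105°): beam 1 = 1.9319 ≠ 1.0000 ✗
  (3.5, 1.5, 105°): beam 1 = 0.5176 ≠ 1.0000 ✗
  (2.5, 4.5, 60°): beam 2 = 3.6235 ≠ 1.9319 ✗
  …
  (1.5, 5.5, 330°): r_1=1.0000, r_2=1.9319, r_3=1.9319, r_4=0.5774 — all match ✓
Only this pose fits every beam.

(x, y, θ) = (1.5, 5.5, 330°)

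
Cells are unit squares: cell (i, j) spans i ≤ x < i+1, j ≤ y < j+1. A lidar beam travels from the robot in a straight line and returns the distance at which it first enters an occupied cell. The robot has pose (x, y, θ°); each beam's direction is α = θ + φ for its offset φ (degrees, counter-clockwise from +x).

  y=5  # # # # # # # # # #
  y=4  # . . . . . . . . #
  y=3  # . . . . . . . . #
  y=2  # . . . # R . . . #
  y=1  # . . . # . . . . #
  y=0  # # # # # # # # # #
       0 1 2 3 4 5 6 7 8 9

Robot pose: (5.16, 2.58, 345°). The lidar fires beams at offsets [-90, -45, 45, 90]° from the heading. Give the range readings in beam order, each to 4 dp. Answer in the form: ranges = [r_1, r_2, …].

ranges = [0.6182, 1.8244, 4.4341, 2.5054]

beam 1: φ=-90°, α=255°
  direction (-0.2588, -0.9659); cell (5,2); t to first gridline: x 0.6182, y 0.6005 (then +3.8637 / +1.0353)
    (5,1) via y @ 0.6005
    (4,1) via x @ 0.6182  # hit
  → r_1 = 0.6182
beam 2: φ=-45°, α=300°
  direction (0.5000, -0.8660); cell (5,2); t to first gridline: x 1.6800, y 0.6697 (then +2.0000 / +1.1547)
    (5,1) via y @ 0.6697
    (6,1) via x @ 1.6800
    (6,0) via y @ 1.8244  # hit
  → r_2 = 1.8244
beam 3: φ=45°, α=30°
  direction (0.8660, 0.5000); cell (5,2); t to first gridline: x 0.9699, y 0.8400 (then +1.1547 / +2.0000)
    (5,3) via y @ 0.8400
    (6,3) via x @ 0.9699
    (7,3) via x @ 2.1246
    (7,4) via y @ 2.8400
    (8,4) via x @ 3.2793
    (9,4) via x @ 4.4341  # hit
  → r_3 = 4.4341
beam 4: φ=90°, α=75°
  direction (0.2588, 0.9659); cell (5,2); t to first gridline: x 3.2455, y 0.4348 (then +3.8637 / +1.0353)
    (5,3) via y @ 0.4348
    (5,4) via y @ 1.4701
    (5,5) via y @ 2.5054  # hit
  → r_4 = 2.5054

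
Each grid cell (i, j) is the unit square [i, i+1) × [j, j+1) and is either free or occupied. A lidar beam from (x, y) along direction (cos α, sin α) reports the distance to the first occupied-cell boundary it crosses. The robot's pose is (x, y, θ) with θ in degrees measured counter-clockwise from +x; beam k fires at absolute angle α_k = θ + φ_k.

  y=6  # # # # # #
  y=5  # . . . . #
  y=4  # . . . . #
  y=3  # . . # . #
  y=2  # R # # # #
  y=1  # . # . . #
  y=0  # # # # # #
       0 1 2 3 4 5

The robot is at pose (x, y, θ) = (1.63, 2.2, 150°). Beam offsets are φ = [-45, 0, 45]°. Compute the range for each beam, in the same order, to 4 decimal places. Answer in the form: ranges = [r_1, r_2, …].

beam 1: φ=-45°, α=105°
  cosα=-0.2588 sinα=0.9659 | (1,2) | tMaxX 2.4341 tMaxY 0.8282 | tΔX 3.8637 tΔY 1.0353
    t=0.8282 [y] (1,3)
    t=1.8635 [y] (1,4)
    t=2.4341 [x] (0,4) — stop
  → r_1 = 2.4341
beam 2: φ=0°, α=150°
  cosα=-0.8660 sinα=0.5000 | (1,2) | tMaxX 0.7275 tMaxY 1.6000 | tΔX 1.1547 tΔY 2.0000
    t=0.7275 [x] (0,2) — stop
  → r_2 = 0.7275
beam 3: φ=45°, α=195°
  cosα=-0.9659 sinα=-0.2588 | (1,2) | tMaxX 0.6522 tMaxY 0.7727 | tΔX 1.0353 tΔY 3.8637
    t=0.6522 [x] (0,2) — stop
  → r_3 = 0.6522

ranges = [2.4341, 0.7275, 0.6522]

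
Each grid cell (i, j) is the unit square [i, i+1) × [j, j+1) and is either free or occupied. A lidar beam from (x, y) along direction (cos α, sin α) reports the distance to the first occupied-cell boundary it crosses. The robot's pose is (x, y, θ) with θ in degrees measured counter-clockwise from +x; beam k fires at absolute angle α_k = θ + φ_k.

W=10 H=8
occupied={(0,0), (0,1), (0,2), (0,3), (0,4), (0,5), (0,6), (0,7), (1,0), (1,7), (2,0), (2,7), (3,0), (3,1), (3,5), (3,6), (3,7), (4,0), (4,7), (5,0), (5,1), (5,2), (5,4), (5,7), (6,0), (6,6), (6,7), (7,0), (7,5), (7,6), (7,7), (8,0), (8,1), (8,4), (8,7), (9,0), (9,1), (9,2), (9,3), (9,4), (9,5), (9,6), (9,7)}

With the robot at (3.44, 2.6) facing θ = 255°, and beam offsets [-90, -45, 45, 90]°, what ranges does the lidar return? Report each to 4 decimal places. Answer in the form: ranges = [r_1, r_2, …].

beam 1: φ=-90°, α=165°
  direction (-0.9659, 0.2588); cell (3,2); t to first gridline: x 0.4555, y 1.5455 (then +1.0353 / +3.8637)
    (2,2) via x @ 0.4555
    (1,2) via x @ 1.4908
    (1,3) via y @ 1.5455
    (0,3) via x @ 2.5261  # hit
  → r_1 = 2.5261
beam 2: φ=-45°, α=210°
  direction (-0.8660, -0.5000); cell (3,2); t to first gridline: x 0.5081, y 1.2000 (then +1.1547 / +2.0000)
    (2,2) via x @ 0.5081
    (2,1) via y @ 1.2000
    (1,1) via x @ 1.6628
    (0,1) via x @ 2.8175  # hit
  → r_2 = 2.8175
beam 3: φ=45°, α=300°
  direction (0.5000, -0.8660); cell (3,2); t to first gridline: x 1.1200, y 0.6928 (then +2.0000 / +1.1547)
    (3,1) via y @ 0.6928  # hit
  → r_3 = 0.6928
beam 4: φ=90°, α=345°
  direction (0.9659, -0.2588); cell (3,2); t to first gridline: x 0.5798, y 2.3182 (then +1.0353 / +3.8637)
    (4,2) via x @ 0.5798
    (5,2) via x @ 1.6150  # hit
  → r_4 = 1.6150

ranges = [2.5261, 2.8175, 0.6928, 1.6150]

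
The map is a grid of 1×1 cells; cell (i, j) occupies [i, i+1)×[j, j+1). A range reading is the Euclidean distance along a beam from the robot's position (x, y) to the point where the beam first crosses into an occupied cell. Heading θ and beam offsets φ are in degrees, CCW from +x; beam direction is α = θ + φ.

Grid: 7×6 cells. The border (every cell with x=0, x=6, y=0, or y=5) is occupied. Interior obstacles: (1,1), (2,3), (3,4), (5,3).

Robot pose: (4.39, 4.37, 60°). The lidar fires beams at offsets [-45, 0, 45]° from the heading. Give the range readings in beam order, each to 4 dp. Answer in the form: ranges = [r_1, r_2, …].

ranges = [1.6668, 0.7275, 0.6522]

beam 1: φ=-45°, α=15°
  cosα=0.9659 sinα=0.2588 | (4,4) | tMaxX 0.6315 tMaxY 2.4341 | tΔX 1.0353 tΔY 3.8637
    t=0.6315 [x] (5,4)
    t=1.6668 [x] (6,4) — stop
  → r_1 = 1.6668
beam 2: φ=0°, α=60°
  cosα=0.5000 sinα=0.8660 | (4,4) | tMaxX 1.2200 tMaxY 0.7275 | tΔX 2.0000 tΔY 1.1547
    t=0.7275 [y] (4,5) — stop
  → r_2 = 0.7275
beam 3: φ=45°, α=105°
  cosα=-0.2588 sinα=0.9659 | (4,4) | tMaxX 1.5068 tMaxY 0.6522 | tΔX 3.8637 tΔY 1.0353
    t=0.6522 [y] (4,5) — stop
  → r_3 = 0.6522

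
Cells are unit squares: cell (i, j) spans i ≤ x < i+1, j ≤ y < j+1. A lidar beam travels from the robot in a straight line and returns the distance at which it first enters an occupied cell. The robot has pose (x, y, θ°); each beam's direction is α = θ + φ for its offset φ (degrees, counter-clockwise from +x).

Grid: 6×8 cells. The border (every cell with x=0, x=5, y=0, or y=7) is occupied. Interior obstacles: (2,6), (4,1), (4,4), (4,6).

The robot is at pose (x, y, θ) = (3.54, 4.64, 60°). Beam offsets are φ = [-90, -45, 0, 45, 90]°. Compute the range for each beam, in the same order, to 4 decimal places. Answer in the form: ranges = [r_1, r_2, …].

beam 1: φ=-90°, α=330°
  cosα=0.8660 sinα=-0.5000 | (3,4) | tMaxX 0.5312 tMaxY 1.2800 | tΔX 1.1547 tΔY 2.0000
    t=0.5312 [x] (4,4) — stop
  → r_1 = 0.5312
beam 2: φ=-45°, α=15°
  cosα=0.9659 sinα=0.2588 | (3,4) | tMaxX 0.4762 tMaxY 1.3909 | tΔX 1.0353 tΔY 3.8637
    t=0.4762 [x] (4,4) — stop
  → r_2 = 0.4762
beam 3: φ=0°, α=60°
  cosα=0.5000 sinα=0.8660 | (3,4) | tMaxX 0.9200 tMaxY 0.4157 | tΔX 2.0000 tΔY 1.1547
    t=0.4157 [y] (3,5)
    t=0.9200 [x] (4,5)
    t=1.5704 [y] (4,6) — stop
  → r_3 = 1.5704
beam 4: φ=45°, α=105°
  cosα=-0.2588 sinα=0.9659 | (3,4) | tMaxX 2.0864 tMaxY 0.3727 | tΔX 3.8637 tΔY 1.0353
    t=0.3727 [y] (3,5)
    t=1.4080 [y] (3,6)
    t=2.0864 [x] (2,6) — stop
  → r_4 = 2.0864
beam 5: φ=90°, α=150°
  cosα=-0.8660 sinα=0.5000 | (3,4) | tMaxX 0.6235 tMaxY 0.7200 | tΔX 1.1547 tΔY 2.0000
    t=0.6235 [x] (2,4)
    t=0.7200 [y] (2,5)
    t=1.7782 [x] (1,5)
    t=2.7200 [y] (1,6)
    t=2.9329 [x] (0,6) — stop
  → r_5 = 2.9329

ranges = [0.5312, 0.4762, 1.5704, 2.0864, 2.9329]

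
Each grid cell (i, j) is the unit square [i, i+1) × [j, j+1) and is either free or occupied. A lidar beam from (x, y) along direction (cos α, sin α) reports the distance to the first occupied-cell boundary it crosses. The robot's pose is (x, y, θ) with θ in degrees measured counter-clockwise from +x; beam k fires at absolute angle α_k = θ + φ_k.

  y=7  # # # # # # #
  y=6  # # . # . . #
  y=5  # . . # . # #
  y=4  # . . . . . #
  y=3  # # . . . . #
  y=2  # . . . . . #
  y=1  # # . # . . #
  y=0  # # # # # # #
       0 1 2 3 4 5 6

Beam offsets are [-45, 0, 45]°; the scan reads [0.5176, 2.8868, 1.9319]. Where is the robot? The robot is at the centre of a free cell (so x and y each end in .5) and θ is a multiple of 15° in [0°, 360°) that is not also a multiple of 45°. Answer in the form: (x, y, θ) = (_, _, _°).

(x, y, θ) = (3.5, 4.5, 150°)

Candidates: 23 free-cell centres × 16 headings = 368 poses. Raycast each; keep the one whose scan matches to 4 dp.
  (2.5, 3.5, 60°): beam 1 = 3.6235 ≠ 0.5176 ✗
  (2.5, 1.5, 75°): beam 1 = 0.5774 ≠ 0.5176 ✗
  (4.5, 5.5, 60°): beam 2 = 1.7321 ≠ 2.8868 ✗
  …
  (3.5, 4.5, 150°): r_1=0.5176, r_2=2.8868, r_3=1.9319 — all match ✓
No second candidate reproduces the full scan.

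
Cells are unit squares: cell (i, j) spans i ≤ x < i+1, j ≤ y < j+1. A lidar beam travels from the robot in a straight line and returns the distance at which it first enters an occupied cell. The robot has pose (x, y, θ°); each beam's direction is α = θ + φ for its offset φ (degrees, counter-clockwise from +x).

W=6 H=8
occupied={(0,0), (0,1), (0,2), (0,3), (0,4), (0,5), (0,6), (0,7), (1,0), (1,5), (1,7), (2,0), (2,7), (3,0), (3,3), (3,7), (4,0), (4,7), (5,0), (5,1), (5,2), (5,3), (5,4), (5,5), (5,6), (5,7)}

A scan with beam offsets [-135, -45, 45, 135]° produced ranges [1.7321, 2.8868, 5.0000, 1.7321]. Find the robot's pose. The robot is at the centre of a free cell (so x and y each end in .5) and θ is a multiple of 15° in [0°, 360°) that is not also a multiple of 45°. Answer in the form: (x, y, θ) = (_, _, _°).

The pose lattice has 22·16 = 352 candidates. Test each by forward raycasting.
  (4.5, 3.5, 195°): beam 1 = 1.0000 ≠ 1.7321 ✗
  (2.5, 6.5, 195°): beam 1 = 0.5774 ≠ 1.7321 ✗
  (2.5, 2.5, 150°): beam 1 = 2.5882 ≠ 1.7321 ✗
  (3.5, 6.5, 300°): beam 1 = 1.9319 ≠ 1.7321 ✗
  …
  (3.5, 5.5, 195°): r_1=1.7321, r_2=2.8868, r_3=5.0000, r_4=1.7321 — all match ✓
Unique over the lattice → pose = (3.5, 5.5, 195°).

(x, y, θ) = (3.5, 5.5, 195°)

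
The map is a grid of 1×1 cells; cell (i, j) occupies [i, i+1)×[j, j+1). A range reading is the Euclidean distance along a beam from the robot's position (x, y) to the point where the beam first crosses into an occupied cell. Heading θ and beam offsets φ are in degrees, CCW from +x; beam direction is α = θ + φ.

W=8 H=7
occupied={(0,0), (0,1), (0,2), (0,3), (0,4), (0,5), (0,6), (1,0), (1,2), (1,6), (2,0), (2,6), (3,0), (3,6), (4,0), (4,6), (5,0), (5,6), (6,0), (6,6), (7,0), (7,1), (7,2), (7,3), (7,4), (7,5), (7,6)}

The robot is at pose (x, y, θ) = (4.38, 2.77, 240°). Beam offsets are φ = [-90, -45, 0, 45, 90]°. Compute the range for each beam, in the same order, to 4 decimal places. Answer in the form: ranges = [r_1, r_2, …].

beam 1: φ=-90°, α=150°
  d=(-0.8660,0.5000)  start (4,2)  tX=0.4388 tY=0.4600  stride 1/|dx|=1.1547 1/|dy|=2.0000
    cross x-line → (3,2), t=0.4388
    cross y-line → (3,3), t=0.4600
    cross x-line → (2,3), t=1.5935
    cross y-line → (2,4), t=2.4600
    cross x-line → (1,4), t=2.7482
    cross x-line → (0,4), t=3.9029 (wall)
  → r_1 = 3.9029
beam 2: φ=-45°, α=195°
  d=(-0.9659,-0.2588)  start (4,2)  tX=0.3934 tY=2.9751  stride 1/|dx|=1.0353 1/|dy|=3.8637
    cross x-line → (3,2), t=0.3934
    cross x-line → (2,2), t=1.4287
    cross x-line → (1,2), t=2.4640 (wall)
  → r_2 = 2.4640
beam 3: φ=0°, α=240°
  d=(-0.5000,-0.8660)  start (4,2)  tX=0.7600 tY=0.8891  stride 1/|dx|=2.0000 1/|dy|=1.1547
    cross x-line → (3,2), t=0.7600
    cross y-line → (3,1), t=0.8891
    cross y-line → (3,0), t=2.0438 (wall)
  → r_3 = 2.0438
beam 4: φ=45°, α=285°
  d=(0.2588,-0.9659)  start (4,2)  tX=2.3955 tY=0.7972  stride 1/|dx|=3.8637 1/|dy|=1.0353
    cross y-line → (4,1), t=0.7972
    cross y-line → (4,0), t=1.8324 (wall)
  → r_4 = 1.8324
beam 5: φ=90°, α=330°
  d=(0.8660,-0.5000)  start (4,2)  tX=0.7159 tY=1.5400  stride 1/|dx|=1.1547 1/|dy|=2.0000
    cross x-line → (5,2), t=0.7159
    cross y-line → (5,1), t=1.5400
    cross x-line → (6,1), t=1.8706
    cross x-line → (7,1), t=3.0253 (wall)
  → r_5 = 3.0253

ranges = [3.9029, 2.4640, 2.0438, 1.8324, 3.0253]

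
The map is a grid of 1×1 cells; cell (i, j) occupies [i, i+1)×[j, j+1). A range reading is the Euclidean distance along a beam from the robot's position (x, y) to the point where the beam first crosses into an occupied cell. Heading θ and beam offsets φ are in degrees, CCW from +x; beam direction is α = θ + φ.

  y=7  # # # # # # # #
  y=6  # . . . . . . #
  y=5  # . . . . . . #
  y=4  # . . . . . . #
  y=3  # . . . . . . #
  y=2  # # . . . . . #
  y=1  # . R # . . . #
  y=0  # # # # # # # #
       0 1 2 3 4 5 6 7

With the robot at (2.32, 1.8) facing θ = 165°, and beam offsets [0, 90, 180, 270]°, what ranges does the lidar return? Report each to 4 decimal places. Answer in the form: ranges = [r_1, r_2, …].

ranges = [0.7727, 0.8282, 0.7040, 5.3834]

beam 1: φ=0°, α=165°
  dir = (cos 165°, sin 165°) = (-0.9659, 0.2588); from cell (2,1)
  next x-line at t=0.3313, next y-line at t=0.7727; Δt_x=1.0353, Δt_y=3.8637
    x: enter (1,1) at t=0.3313
    y: enter (1,2) at t=0.7727 ← occupied
  → r_1 = 0.7727
beam 2: φ=90°, α=255°
  dir = (cos 255°, sin 255°) = (-0.2588, -0.9659); from cell (2,1)
  next x-line at t=1.2364, next y-line at t=0.8282; Δt_x=3.8637, Δt_y=1.0353
    y: enter (2,0) at t=0.8282 ← occupied
  → r_2 = 0.8282
beam 3: φ=180°, α=345°
  dir = (cos 345°, sin 345°) = (0.9659, -0.2588); from cell (2,1)
  next x-line at t=0.7040, next y-line at t=3.0910; Δt_x=1.0353, Δt_y=3.8637
    x: enter (3,1) at t=0.7040 ← occupied
  → r_3 = 0.7040
beam 4: φ=270°, α=75°
  dir = (cos 75°, sin 75°) = (0.2588, 0.9659); from cell (2,1)
  next x-line at t=2.6273, next y-line at t=0.2071; Δt_x=3.8637, Δt_y=1.0353
    y: enter (2,2) at t=0.2071
    y: enter (2,3) at t=1.2423
    y: enter (2,4) at t=2.2776
    x: enter (3,4) at t=2.6273
    y: enter (3,5) at t=3.3129
    y: enter (3,6) at t=4.3482
    y: enter (3,7) at t=5.3834 ← occupied
  → r_4 = 5.3834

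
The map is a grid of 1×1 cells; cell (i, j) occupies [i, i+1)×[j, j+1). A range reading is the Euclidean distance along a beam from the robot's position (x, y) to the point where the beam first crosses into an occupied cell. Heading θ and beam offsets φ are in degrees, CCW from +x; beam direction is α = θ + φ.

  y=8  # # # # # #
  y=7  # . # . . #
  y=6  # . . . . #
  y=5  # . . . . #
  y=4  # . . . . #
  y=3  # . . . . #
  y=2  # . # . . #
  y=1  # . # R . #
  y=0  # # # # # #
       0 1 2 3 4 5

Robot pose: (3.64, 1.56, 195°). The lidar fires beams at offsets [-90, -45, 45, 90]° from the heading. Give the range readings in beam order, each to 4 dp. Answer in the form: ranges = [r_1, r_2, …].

beam 1: φ=-90°, α=105°
  dir = (cos 105°, sin 105°) = (-0.2588, 0.9659); from cell (3,1)
  next x-line at t=2.4728, next y-line at t=0.4555; Δt_x=3.8637, Δt_y=1.0353
    y: enter (3,2) at t=0.4555
    y: enter (3,3) at t=1.4908
    x: enter (2,3) at t=2.4728
    y: enter (2,4) at t=2.5261
    y: enter (2,5) at t=3.5614
    y: enter (2,6) at t=4.5966
    y: enter (2,7) at t=5.6319 ← occupied
  → r_1 = 5.6319
beam 2: φ=-45°, α=150°
  dir = (cos 150°, sin 150°) = (-0.8660, 0.5000); from cell (3,1)
  next x-line at t=0.7390, next y-line at t=0.8800; Δt_x=1.1547, Δt_y=2.0000
    x: enter (2,1) at t=0.7390 ← occupied
  → r_2 = 0.7390
beam 3: φ=45°, α=240°
  dir = (cos 240°, sin 240°) = (-0.5000, -0.8660); from cell (3,1)
  next x-line at t=1.2800, next y-line at t=0.6466; Δt_x=2.0000, Δt_y=1.1547
    y: enter (3,0) at t=0.6466 ← occupied
  → r_3 = 0.6466
beam 4: φ=90°, α=285°
  dir = (cos 285°, sin 285°) = (0.2588, -0.9659); from cell (3,1)
  next x-line at t=1.3909, next y-line at t=0.5798; Δt_x=3.8637, Δt_y=1.0353
    y: enter (3,0) at t=0.5798 ← occupied
  → r_4 = 0.5798

ranges = [5.6319, 0.7390, 0.6466, 0.5798]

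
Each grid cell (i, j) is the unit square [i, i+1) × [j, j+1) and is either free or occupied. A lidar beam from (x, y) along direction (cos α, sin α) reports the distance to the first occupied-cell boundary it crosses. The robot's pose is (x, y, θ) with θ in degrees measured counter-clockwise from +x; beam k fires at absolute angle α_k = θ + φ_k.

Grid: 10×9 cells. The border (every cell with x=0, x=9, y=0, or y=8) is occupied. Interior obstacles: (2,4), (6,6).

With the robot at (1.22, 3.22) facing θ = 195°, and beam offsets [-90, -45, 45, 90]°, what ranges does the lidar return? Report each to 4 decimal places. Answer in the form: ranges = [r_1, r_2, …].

beam 1: φ=-90°, α=105°
  dir = (cos 105°, sin 105°) = (-0.2588, 0.9659); from cell (1,3)
  next x-line at t=0.8500, next y-line at t=0.8075; Δt_x=3.8637, Δt_y=1.0353
    y: enter (1,4) at t=0.8075
    x: enter (0,4) at t=0.8500 ← occupied
  → r_1 = 0.8500
beam 2: φ=-45°, α=150°
  dir = (cos 150°, sin 150°) = (-0.8660, 0.5000); from cell (1,3)
  next x-line at t=0.2540, next y-line at t=1.5600; Δt_x=1.1547, Δt_y=2.0000
    x: enter (0,3) at t=0.2540 ← occupied
  → r_2 = 0.2540
beam 3: φ=45°, α=240°
  dir = (cos 240°, sin 240°) = (-0.5000, -0.8660); from cell (1,3)
  next x-line at t=0.4400, next y-line at t=0.2540; Δt_x=2.0000, Δt_y=1.1547
    y: enter (1,2) at t=0.2540
    x: enter (0,2) at t=0.4400 ← occupied
  → r_3 = 0.4400
beam 4: φ=90°, α=285°
  dir = (cos 285°, sin 285°) = (0.2588, -0.9659); from cell (1,3)
  next x-line at t=3.0137, next y-line at t=0.2278; Δt_x=3.8637, Δt_y=1.0353
    y: enter (1,2) at t=0.2278
    y: enter (1,1) at t=1.2630
    y: enter (1,0) at t=2.2983 ← occupied
  → r_4 = 2.2983

ranges = [0.8500, 0.2540, 0.4400, 2.2983]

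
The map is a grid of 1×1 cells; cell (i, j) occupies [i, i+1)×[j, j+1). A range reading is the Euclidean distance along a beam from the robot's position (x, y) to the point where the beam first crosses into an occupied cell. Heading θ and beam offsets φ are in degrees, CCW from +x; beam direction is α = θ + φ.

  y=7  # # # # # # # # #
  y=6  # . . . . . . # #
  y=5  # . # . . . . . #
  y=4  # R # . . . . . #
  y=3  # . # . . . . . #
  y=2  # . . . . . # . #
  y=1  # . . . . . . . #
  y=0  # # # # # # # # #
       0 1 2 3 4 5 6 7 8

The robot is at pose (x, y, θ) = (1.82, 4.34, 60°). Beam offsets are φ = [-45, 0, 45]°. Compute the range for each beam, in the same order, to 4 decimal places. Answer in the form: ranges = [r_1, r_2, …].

beam 1: φ=-45°, α=15°
  direction (0.9659, 0.2588); cell (1,4); t to first gridline: x 0.1863, y 2.5500 (then +1.0353 / +3.8637)
    (2,4) via x @ 0.1863  # hit
  → r_1 = 0.1863
beam 2: φ=0°, α=60°
  direction (0.5000, 0.8660); cell (1,4); t to first gridline: x 0.3600, y 0.7621 (then +2.0000 / +1.1547)
    (2,4) via x @ 0.3600  # hit
  → r_2 = 0.3600
beam 3: φ=45°, α=105°
  direction (-0.2588, 0.9659); cell (1,4); t to first gridline: x 3.1682, y 0.6833 (then +3.8637 / +1.0353)
    (1,5) via y @ 0.6833
    (1,6) via y @ 1.7186
    (1,7) via y @ 2.7538  # hit
  → r_3 = 2.7538

ranges = [0.1863, 0.3600, 2.7538]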